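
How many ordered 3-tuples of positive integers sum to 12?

55

Place 2 bars in the 11 internal gaps of a row of 12 dots: C(11,2) = 55.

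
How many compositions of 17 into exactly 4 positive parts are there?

Place 3 bars in the 16 internal gaps of a row of 17 dots: C(16,3) = 560.

560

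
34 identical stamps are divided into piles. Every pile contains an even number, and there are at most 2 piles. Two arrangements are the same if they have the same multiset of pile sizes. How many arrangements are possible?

Enumerating:
34
32, 2
30, 4
28, 6
26, 8
24, 10
22, 12
20, 14
18, 16
That's 9 in total.

9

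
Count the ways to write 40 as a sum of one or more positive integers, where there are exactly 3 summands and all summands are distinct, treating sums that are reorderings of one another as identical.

Systematic enumeration (by largest part, then next-largest, …) yields 114.

114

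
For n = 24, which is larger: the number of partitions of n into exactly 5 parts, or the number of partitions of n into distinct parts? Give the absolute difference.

Partitions of 24 into exactly 5 parts: 164.
Partitions of 24 into distinct parts: 122.
|164 − 122| = 42.

42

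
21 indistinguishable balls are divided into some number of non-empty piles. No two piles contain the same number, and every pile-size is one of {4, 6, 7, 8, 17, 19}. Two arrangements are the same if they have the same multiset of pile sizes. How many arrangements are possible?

Listing the qualifying partitions of 21:
4, 17
6, 7, 8

2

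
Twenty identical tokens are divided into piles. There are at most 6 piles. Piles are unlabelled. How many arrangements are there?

282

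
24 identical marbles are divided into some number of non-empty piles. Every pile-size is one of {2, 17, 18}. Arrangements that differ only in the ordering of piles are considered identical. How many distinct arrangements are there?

The partitions of 24 that satisfy the conditions:
18+2+2+2
2+2+2+2+2+2+2+2+2+2+2+2
That's 2 in total.

2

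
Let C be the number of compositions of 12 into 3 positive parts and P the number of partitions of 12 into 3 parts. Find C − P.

Ordered (compositions into 3 parts): C(11,2) = 55.
Unordered (partitions into 3 parts): 12.
Difference: 55 − 12 = 43.

43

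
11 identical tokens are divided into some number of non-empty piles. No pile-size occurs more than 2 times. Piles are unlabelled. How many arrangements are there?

There are too many to list fully; the first 12 (by largest part) are:
11
10,1
9,2
9,1,1
8,3
8,2,1
7,4
7,3,1
7,2,2
7,2,1,1
6,5
6,4,1
…and 15 more, for 27 total.

27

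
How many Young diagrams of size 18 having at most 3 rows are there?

37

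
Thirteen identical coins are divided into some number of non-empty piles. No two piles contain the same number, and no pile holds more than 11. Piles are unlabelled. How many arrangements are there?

Enumerating:
11 + 2
10 + 3
10 + 2 + 1
9 + 4
9 + 3 + 1
8 + 5
8 + 4 + 1
8 + 3 + 2
7 + 6
7 + 5 + 1
7 + 4 + 2
7 + 3 + 2 + 1
6 + 5 + 2
6 + 4 + 3
6 + 4 + 2 + 1
5 + 4 + 3 + 1

16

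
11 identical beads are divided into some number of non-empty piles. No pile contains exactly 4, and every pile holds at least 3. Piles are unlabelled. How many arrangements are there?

They are:
11
8+3
6+5
5+3+3

4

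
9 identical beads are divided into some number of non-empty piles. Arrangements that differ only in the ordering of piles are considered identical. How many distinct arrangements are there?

A partial list (first 12 by largest part):
9
1 + 8
2 + 7
1 + 1 + 7
3 + 6
1 + 2 + 6
1 + 1 + 1 + 6
4 + 5
1 + 3 + 5
2 + 2 + 5
1 + 1 + 2 + 5
1 + 1 + 1 + 1 + 5
…and 18 more, for 30 total.

30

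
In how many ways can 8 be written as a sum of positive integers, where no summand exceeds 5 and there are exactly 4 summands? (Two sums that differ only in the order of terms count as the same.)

5

The partitions of 8 that satisfy the conditions:
5,1,1,1
4,2,1,1
3,3,1,1
3,2,2,1
2,2,2,2
Counting gives 5.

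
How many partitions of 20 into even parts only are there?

There are too many to list fully; the first 12 (by largest part) are:
20
18, 2
16, 4
16, 2, 2
14, 6
14, 4, 2
14, 2, 2, 2
12, 8
12, 6, 2
12, 4, 4
12, 4, 2, 2
12, 2, 2, 2, 2
…and 30 more, for 42 total.

42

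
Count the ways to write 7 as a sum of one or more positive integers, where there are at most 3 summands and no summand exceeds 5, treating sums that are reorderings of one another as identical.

6

Listing the qualifying partitions of 7:
2+5
1+1+5
3+4
1+2+4
1+3+3
2+2+3
That's 6 in total.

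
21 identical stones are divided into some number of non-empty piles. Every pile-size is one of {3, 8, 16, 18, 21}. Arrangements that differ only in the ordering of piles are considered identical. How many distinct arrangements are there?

Enumerating:
21
18+3
3+3+3+3+3+3+3
That's 3 in total.

3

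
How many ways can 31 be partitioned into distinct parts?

340

Counting exhaustively, 340 partitions satisfy the conditions.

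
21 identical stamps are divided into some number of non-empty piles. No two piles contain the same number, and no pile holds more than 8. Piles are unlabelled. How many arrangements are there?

Enumerating:
8, 7, 6
8, 7, 5, 1
8, 7, 4, 2
8, 7, 3, 2, 1
8, 6, 5, 2
8, 6, 4, 3
8, 6, 4, 2, 1
8, 5, 4, 3, 1
7, 6, 5, 3
7, 6, 5, 2, 1
7, 6, 4, 3, 1
7, 5, 4, 3, 2
6, 5, 4, 3, 2, 1
Counting gives 13.

13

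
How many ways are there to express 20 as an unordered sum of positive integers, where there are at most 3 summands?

A partial list (first 12 by largest part):
20
1 + 19
2 + 18
1 + 1 + 18
3 + 17
1 + 2 + 17
4 + 16
1 + 3 + 16
2 + 2 + 16
5 + 15
1 + 4 + 15
2 + 3 + 15
…and 32 more, for 44 total.

44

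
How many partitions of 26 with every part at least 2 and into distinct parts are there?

A full systematic count gives 89.

89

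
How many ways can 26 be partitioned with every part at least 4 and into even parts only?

24

Enumerating:
26
4+22
6+20
8+18
4+4+18
10+16
4+6+16
12+14
4+8+14
6+6+14
4+4+4+14
4+10+12
6+8+12
4+4+6+12
6+10+10
8+8+10
4+4+8+10
4+6+6+10
4+4+4+4+10
4+6+8+8
6+6+6+8
4+4+4+6+8
4+4+6+6+6
4+4+4+4+4+6
That's 24 in total.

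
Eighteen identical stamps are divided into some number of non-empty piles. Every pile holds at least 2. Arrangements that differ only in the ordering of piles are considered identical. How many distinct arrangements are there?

88

There are 88 such partitions.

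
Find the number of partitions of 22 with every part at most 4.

136

Enumerating by decreasing first part gives 136 partitions in all.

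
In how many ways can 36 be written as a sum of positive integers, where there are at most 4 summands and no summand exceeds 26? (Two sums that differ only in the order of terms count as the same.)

425

There are 425 such partitions.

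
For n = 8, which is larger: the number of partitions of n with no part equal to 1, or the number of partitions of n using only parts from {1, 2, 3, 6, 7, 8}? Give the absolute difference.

7

Partitions of 8 with no part equal to 1: 7.
Partitions of 8 using only parts from {1, 2, 3, 6, 7, 8}: 14.
|7 − 14| = 7.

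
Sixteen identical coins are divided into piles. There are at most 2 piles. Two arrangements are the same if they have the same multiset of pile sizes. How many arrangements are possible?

The partitions of 16 that satisfy the conditions:
16
1 + 15
2 + 14
3 + 13
4 + 12
5 + 11
6 + 10
7 + 9
8 + 8
Counting gives 9.

9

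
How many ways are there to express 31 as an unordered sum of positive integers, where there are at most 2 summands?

16

The partitions of 31 that satisfy the conditions:
31
30 + 1
29 + 2
28 + 3
27 + 4
26 + 5
25 + 6
24 + 7
23 + 8
22 + 9
21 + 10
20 + 11
19 + 12
18 + 13
17 + 14
16 + 15
Counting gives 16.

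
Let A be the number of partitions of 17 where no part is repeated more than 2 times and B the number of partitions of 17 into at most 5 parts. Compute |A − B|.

11

Partitions of 17 where no part is repeated more than 2 times: 108.
Partitions of 17 into at most 5 parts: 119.
|108 − 119| = 11.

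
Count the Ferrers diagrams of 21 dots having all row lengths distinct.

76

Counting exhaustively, 76 partitions satisfy the conditions.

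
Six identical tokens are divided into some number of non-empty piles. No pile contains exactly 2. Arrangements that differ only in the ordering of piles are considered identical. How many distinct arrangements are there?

They are:
6
5+1
4+1+1
3+3
3+1+1+1
1+1+1+1+1+1

6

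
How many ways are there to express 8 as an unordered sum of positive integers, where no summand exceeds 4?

15

The partitions of 8 that satisfy the conditions:
4, 4
4, 3, 1
4, 2, 2
4, 2, 1, 1
4, 1, 1, 1, 1
3, 3, 2
3, 3, 1, 1
3, 2, 2, 1
3, 2, 1, 1, 1
3, 1, 1, 1, 1, 1
2, 2, 2, 2
2, 2, 2, 1, 1
2, 2, 1, 1, 1, 1
2, 1, 1, 1, 1, 1, 1
1, 1, 1, 1, 1, 1, 1, 1
Counting gives 15.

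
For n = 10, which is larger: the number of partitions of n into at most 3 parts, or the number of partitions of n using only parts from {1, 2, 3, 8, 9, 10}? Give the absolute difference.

4

Partitions of 10 into at most 3 parts: 14.
Partitions of 10 using only parts from {1, 2, 3, 8, 9, 10}: 18.
|14 − 18| = 4.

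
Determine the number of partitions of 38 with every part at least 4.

Direct enumeration gives 505 partitions.

505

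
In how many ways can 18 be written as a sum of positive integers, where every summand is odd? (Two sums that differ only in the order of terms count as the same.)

There are too many to list fully; the first 12 (by largest part) are:
17,1
15,3
15,1,1,1
13,5
13,3,1,1
13,1,1,1,1,1
11,7
11,5,1,1
11,3,3,1
11,3,1,1,1,1
11,1,1,1,1,1,1,1
9,9
…and 34 more, for 46 total.

46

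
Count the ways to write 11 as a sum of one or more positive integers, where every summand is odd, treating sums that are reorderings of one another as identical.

Listing the qualifying partitions of 11:
11
9+1+1
7+3+1
7+1+1+1+1
5+5+1
5+3+3
5+3+1+1+1
5+1+1+1+1+1+1
3+3+3+1+1
3+3+1+1+1+1+1
3+1+1+1+1+1+1+1+1
1+1+1+1+1+1+1+1+1+1+1
That's 12 in total.

12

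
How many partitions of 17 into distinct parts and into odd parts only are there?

5

They are:
17
13+3+1
11+5+1
9+7+1
9+5+3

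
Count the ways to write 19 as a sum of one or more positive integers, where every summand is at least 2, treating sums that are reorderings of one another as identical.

Counting exhaustively, 105 partitions satisfy the conditions.

105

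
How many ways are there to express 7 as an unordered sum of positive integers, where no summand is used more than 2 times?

9

Listing the qualifying partitions of 7:
7
6, 1
5, 2
5, 1, 1
4, 3
4, 2, 1
3, 3, 1
3, 2, 2
3, 2, 1, 1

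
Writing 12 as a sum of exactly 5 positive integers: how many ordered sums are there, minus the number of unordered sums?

Compositions: C(11,4) = 330.
Unordered (partitions into 5 parts): 13.
Difference: 330 − 13 = 317.

317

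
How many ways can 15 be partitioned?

176

There are 176 such partitions.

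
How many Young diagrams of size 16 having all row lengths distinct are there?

There are too many to list fully; the first 12 (by largest part) are:
16
15+1
14+2
13+3
13+2+1
12+4
12+3+1
11+5
11+4+1
11+3+2
10+6
10+5+1
…and 20 more, for 32 total.

32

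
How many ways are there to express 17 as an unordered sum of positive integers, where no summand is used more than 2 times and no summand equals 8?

There are 92 such partitions.

92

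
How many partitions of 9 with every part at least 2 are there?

8

They are:
9
7, 2
6, 3
5, 4
5, 2, 2
4, 3, 2
3, 3, 3
3, 2, 2, 2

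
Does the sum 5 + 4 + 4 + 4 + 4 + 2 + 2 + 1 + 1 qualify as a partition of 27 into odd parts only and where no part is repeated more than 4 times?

No

The parts sum to 27, and the condition 'every summand is odd' is violated.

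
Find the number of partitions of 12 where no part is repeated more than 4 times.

60

There are too many to list fully; the first 12 (by largest part) are:
12
11 + 1
10 + 2
10 + 1 + 1
9 + 3
9 + 2 + 1
9 + 1 + 1 + 1
8 + 4
8 + 3 + 1
8 + 2 + 2
8 + 2 + 1 + 1
8 + 1 + 1 + 1 + 1
…and 48 more, for 60 total.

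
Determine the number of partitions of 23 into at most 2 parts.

12

Enumerating:
23
22+1
21+2
20+3
19+4
18+5
17+6
16+7
15+8
14+9
13+10
12+11
Counting gives 12.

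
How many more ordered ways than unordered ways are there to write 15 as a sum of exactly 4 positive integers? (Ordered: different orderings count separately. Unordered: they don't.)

337

Ordered (compositions into 4 parts): C(14,3) = 364.
Partitions of 15 into exactly 4 parts: 27.
Difference: 364 − 27 = 337.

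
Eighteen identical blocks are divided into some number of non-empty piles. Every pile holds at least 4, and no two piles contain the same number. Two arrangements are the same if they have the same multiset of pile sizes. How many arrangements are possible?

They are:
18
14,4
13,5
12,6
11,7
10,8
9,5,4
8,6,4
7,6,5
Counting gives 9.

9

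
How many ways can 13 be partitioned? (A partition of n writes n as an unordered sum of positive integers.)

101

Counting exhaustively, 101 partitions satisfy the conditions.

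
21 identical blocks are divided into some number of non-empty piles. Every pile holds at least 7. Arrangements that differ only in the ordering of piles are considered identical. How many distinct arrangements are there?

6

They are:
21
7, 14
8, 13
9, 12
10, 11
7, 7, 7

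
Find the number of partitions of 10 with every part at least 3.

5

Listing the qualifying partitions of 10:
10
7, 3
6, 4
5, 5
4, 3, 3
That's 5 in total.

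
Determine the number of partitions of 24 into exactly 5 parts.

164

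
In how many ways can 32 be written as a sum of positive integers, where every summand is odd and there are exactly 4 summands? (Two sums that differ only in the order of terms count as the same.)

47

There are too many to list fully; the first 12 (by largest part) are:
29 + 1 + 1 + 1
27 + 3 + 1 + 1
25 + 5 + 1 + 1
25 + 3 + 3 + 1
23 + 7 + 1 + 1
23 + 5 + 3 + 1
23 + 3 + 3 + 3
21 + 9 + 1 + 1
21 + 7 + 3 + 1
21 + 5 + 5 + 1
21 + 5 + 3 + 3
19 + 11 + 1 + 1
…and 35 more, for 47 total.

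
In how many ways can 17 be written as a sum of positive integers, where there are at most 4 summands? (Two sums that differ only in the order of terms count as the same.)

Direct enumeration gives 72 partitions.

72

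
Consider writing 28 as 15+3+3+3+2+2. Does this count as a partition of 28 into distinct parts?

The parts sum to 28, and the condition 'all summands are distinct' is violated.

No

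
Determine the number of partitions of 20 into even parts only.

There are too many to list fully; the first 12 (by largest part) are:
20
18 + 2
16 + 4
16 + 2 + 2
14 + 6
14 + 4 + 2
14 + 2 + 2 + 2
12 + 8
12 + 6 + 2
12 + 4 + 4
12 + 4 + 2 + 2
12 + 2 + 2 + 2 + 2
…and 30 more, for 42 total.

42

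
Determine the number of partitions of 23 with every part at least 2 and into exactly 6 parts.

44

There are too many to list fully; the first 12 (by largest part) are:
13+2+2+2+2+2
12+3+2+2+2+2
11+4+2+2+2+2
11+3+3+2+2+2
10+5+2+2+2+2
10+4+3+2+2+2
10+3+3+3+2+2
9+6+2+2+2+2
9+5+3+2+2+2
9+4+4+2+2+2
9+4+3+3+2+2
9+3+3+3+3+2
…and 32 more, for 44 total.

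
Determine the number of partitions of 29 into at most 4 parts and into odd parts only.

Enumerating:
29
1+1+27
1+3+25
1+5+23
3+3+23
1+7+21
3+5+21
1+9+19
3+7+19
5+5+19
1+11+17
3+9+17
5+7+17
1+13+15
3+11+15
5+9+15
7+7+15
3+13+13
5+11+13
7+9+13
7+11+11
9+9+11

22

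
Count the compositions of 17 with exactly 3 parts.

120

Equivalently, choose which 2 of the 16 gaps become plus signs: C(16,2) = 120.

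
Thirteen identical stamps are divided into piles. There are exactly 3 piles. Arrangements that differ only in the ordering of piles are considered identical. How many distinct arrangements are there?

14

Listing the qualifying partitions of 13:
11,1,1
10,2,1
9,3,1
9,2,2
8,4,1
8,3,2
7,5,1
7,4,2
7,3,3
6,6,1
6,5,2
6,4,3
5,5,3
5,4,4
That's 14 in total.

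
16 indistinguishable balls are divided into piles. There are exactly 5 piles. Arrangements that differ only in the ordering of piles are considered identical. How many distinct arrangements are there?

37

There are too many to list fully; the first 12 (by largest part) are:
12 + 1 + 1 + 1 + 1
11 + 2 + 1 + 1 + 1
10 + 3 + 1 + 1 + 1
10 + 2 + 2 + 1 + 1
9 + 4 + 1 + 1 + 1
9 + 3 + 2 + 1 + 1
9 + 2 + 2 + 2 + 1
8 + 5 + 1 + 1 + 1
8 + 4 + 2 + 1 + 1
8 + 3 + 3 + 1 + 1
8 + 3 + 2 + 2 + 1
8 + 2 + 2 + 2 + 2
…and 25 more, for 37 total.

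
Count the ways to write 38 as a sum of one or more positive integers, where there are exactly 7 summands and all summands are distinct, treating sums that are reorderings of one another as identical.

38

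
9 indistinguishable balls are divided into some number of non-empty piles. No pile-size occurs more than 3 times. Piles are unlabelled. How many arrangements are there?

Enumerating:
9
8,1
7,2
7,1,1
6,3
6,2,1
6,1,1,1
5,4
5,3,1
5,2,2
5,2,1,1
4,4,1
4,3,2
4,3,1,1
4,2,2,1
4,2,1,1,1
3,3,3
3,3,2,1
3,3,1,1,1
3,2,2,2
3,2,2,1,1
2,2,2,1,1,1
Counting gives 22.

22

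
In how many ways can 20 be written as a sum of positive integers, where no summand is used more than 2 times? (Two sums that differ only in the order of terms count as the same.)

Direct enumeration gives 202 partitions.

202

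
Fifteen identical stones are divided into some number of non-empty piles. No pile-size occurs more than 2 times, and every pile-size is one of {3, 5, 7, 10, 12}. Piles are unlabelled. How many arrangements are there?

Enumerating:
12,3
10,5
7,5,3
That's 3 in total.

3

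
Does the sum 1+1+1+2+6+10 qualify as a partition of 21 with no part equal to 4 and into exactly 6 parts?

Yes

The parts sum to 21, and the condition 'no summand equals 4' holds; the condition 'there are exactly 6 summands' holds.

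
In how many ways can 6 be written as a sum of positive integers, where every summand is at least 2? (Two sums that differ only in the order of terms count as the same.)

Enumerating:
6
4+2
3+3
2+2+2
That's 4 in total.

4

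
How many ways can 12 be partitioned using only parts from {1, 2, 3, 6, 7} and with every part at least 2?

7

Listing the qualifying partitions of 12:
2 + 3 + 7
6 + 6
3 + 3 + 6
2 + 2 + 2 + 6
3 + 3 + 3 + 3
2 + 2 + 2 + 3 + 3
2 + 2 + 2 + 2 + 2 + 2
Counting gives 7.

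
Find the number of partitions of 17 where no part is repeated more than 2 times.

Counting exhaustively, 108 partitions satisfy the conditions.

108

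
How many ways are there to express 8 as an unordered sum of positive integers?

They are:
8
7+1
6+2
6+1+1
5+3
5+2+1
5+1+1+1
4+4
4+3+1
4+2+2
4+2+1+1
4+1+1+1+1
3+3+2
3+3+1+1
3+2+2+1
3+2+1+1+1
3+1+1+1+1+1
2+2+2+2
2+2+2+1+1
2+2+1+1+1+1
2+1+1+1+1+1+1
1+1+1+1+1+1+1+1
Counting gives 22.

22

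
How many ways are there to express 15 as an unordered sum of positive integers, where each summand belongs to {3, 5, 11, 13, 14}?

Enumerating:
5, 5, 5
3, 3, 3, 3, 3
That's 2 in total.

2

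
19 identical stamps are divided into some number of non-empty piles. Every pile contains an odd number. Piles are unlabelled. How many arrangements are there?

54

A partial list (first 12 by largest part):
19
1 + 1 + 17
1 + 3 + 15
1 + 1 + 1 + 1 + 15
1 + 5 + 13
3 + 3 + 13
1 + 1 + 1 + 3 + 13
1 + 1 + 1 + 1 + 1 + 1 + 13
1 + 7 + 11
3 + 5 + 11
1 + 1 + 1 + 5 + 11
1 + 1 + 3 + 3 + 11
…and 42 more, for 54 total.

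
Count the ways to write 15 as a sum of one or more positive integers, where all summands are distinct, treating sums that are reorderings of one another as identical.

27

There are too many to list fully; the first 12 (by largest part) are:
15
14,1
13,2
12,3
12,2,1
11,4
11,3,1
10,5
10,4,1
10,3,2
9,6
9,5,1
…and 15 more, for 27 total.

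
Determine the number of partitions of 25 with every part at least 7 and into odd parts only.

3

Listing the qualifying partitions of 25:
25
11,7,7
9,9,7
Counting gives 3.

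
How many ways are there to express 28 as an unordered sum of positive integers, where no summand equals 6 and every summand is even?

79

Systematic enumeration (by largest part, then next-largest, …) yields 79.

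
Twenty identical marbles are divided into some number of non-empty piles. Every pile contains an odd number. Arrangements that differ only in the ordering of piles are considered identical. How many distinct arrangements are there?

64

There are too many to list fully; the first 12 (by largest part) are:
19, 1
17, 3
17, 1, 1, 1
15, 5
15, 3, 1, 1
15, 1, 1, 1, 1, 1
13, 7
13, 5, 1, 1
13, 3, 3, 1
13, 3, 1, 1, 1, 1
13, 1, 1, 1, 1, 1, 1, 1
11, 9
…and 52 more, for 64 total.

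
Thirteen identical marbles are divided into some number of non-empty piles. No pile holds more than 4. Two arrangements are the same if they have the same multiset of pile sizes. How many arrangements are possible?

39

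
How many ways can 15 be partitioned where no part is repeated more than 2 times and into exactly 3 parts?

18

They are:
13, 1, 1
12, 2, 1
11, 3, 1
11, 2, 2
10, 4, 1
10, 3, 2
9, 5, 1
9, 4, 2
9, 3, 3
8, 6, 1
8, 5, 2
8, 4, 3
7, 7, 1
7, 6, 2
7, 5, 3
7, 4, 4
6, 6, 3
6, 5, 4
Counting gives 18.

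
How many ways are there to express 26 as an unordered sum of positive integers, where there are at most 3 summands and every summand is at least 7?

The partitions of 26 that satisfy the conditions:
26
19,7
18,8
17,9
16,10
15,11
14,12
13,13
12,7,7
11,8,7
10,9,7
10,8,8
9,9,8

13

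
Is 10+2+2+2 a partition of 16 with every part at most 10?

Yes

The parts sum to 16, and the condition 'no summand exceeds 10' holds.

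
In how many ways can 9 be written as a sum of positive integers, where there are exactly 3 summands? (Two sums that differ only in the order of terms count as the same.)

7

The partitions of 9 that satisfy the conditions:
7, 1, 1
6, 2, 1
5, 3, 1
5, 2, 2
4, 4, 1
4, 3, 2
3, 3, 3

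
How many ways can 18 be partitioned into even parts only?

30

There are too many to list fully; the first 12 (by largest part) are:
18
16, 2
14, 4
14, 2, 2
12, 6
12, 4, 2
12, 2, 2, 2
10, 8
10, 6, 2
10, 4, 4
10, 4, 2, 2
10, 2, 2, 2, 2
…and 18 more, for 30 total.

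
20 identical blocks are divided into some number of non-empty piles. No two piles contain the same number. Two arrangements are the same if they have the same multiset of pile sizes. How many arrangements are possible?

There are too many to list fully; the first 12 (by largest part) are:
20
1, 19
2, 18
3, 17
1, 2, 17
4, 16
1, 3, 16
5, 15
1, 4, 15
2, 3, 15
6, 14
1, 5, 14
…and 52 more, for 64 total.

64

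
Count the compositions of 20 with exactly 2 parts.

19

Equivalently, choose which 1 of the 19 gaps become plus signs: C(19,1) = 19.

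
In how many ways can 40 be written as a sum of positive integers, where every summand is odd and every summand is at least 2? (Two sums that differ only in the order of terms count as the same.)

Enumerating by decreasing first part gives 131 partitions in all.

131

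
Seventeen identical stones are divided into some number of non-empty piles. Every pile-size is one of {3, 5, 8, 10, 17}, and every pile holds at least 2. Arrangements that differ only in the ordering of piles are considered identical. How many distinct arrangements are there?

The partitions of 17 that satisfy the conditions:
17
8, 3, 3, 3
5, 3, 3, 3, 3
Counting gives 3.

3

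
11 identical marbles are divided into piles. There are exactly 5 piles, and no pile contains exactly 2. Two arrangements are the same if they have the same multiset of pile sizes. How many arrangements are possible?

4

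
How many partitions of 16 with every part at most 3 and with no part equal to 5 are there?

There are too many to list fully; the first 12 (by largest part) are:
3,3,3,3,3,1
3,3,3,3,2,2
3,3,3,3,2,1,1
3,3,3,3,1,1,1,1
3,3,3,2,2,2,1
3,3,3,2,2,1,1,1
3,3,3,2,1,1,1,1,1
3,3,3,1,1,1,1,1,1,1
3,3,2,2,2,2,2
3,3,2,2,2,2,1,1
3,3,2,2,2,1,1,1,1
3,3,2,2,1,1,1,1,1,1
…and 18 more, for 30 total.

30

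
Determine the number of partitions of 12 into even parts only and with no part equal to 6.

8

Listing the qualifying partitions of 12:
12
10,2
8,4
8,2,2
4,4,4
4,4,2,2
4,2,2,2,2
2,2,2,2,2,2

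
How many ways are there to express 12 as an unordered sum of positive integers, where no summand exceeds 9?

There are 73 such partitions.

73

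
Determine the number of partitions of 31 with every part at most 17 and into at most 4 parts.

A full systematic count gives 198.

198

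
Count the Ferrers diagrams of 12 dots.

77

Counting exhaustively, 77 partitions satisfy the conditions.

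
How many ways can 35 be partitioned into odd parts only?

585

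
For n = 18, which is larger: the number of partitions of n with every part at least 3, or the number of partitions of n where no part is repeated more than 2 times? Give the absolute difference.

Partitions of 18 with every part at least 3: 33.
Partitions of 18 where no part is repeated more than 2 times: 135.
|33 − 135| = 102.

102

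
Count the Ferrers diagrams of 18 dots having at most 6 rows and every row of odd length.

27

There are too many to list fully; the first 12 (by largest part) are:
17, 1
15, 3
15, 1, 1, 1
13, 5
13, 3, 1, 1
13, 1, 1, 1, 1, 1
11, 7
11, 5, 1, 1
11, 3, 3, 1
11, 3, 1, 1, 1, 1
9, 9
9, 7, 1, 1
…and 15 more, for 27 total.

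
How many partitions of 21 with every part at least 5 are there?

Enumerating:
21
16,5
15,6
14,7
13,8
12,9
11,10
11,5,5
10,6,5
9,7,5
9,6,6
8,8,5
8,7,6
7,7,7
6,5,5,5
That's 15 in total.

15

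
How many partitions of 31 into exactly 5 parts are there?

427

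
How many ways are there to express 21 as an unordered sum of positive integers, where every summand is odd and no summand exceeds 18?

There are 74 such partitions.

74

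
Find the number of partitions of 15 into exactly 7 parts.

They are:
1, 1, 1, 1, 1, 1, 9
1, 1, 1, 1, 1, 2, 8
1, 1, 1, 1, 1, 3, 7
1, 1, 1, 1, 2, 2, 7
1, 1, 1, 1, 1, 4, 6
1, 1, 1, 1, 2, 3, 6
1, 1, 1, 2, 2, 2, 6
1, 1, 1, 1, 1, 5, 5
1, 1, 1, 1, 2, 4, 5
1, 1, 1, 1, 3, 3, 5
1, 1, 1, 2, 2, 3, 5
1, 1, 2, 2, 2, 2, 5
1, 1, 1, 1, 3, 4, 4
1, 1, 1, 2, 2, 4, 4
1, 1, 1, 2, 3, 3, 4
1, 1, 2, 2, 2, 3, 4
1, 2, 2, 2, 2, 2, 4
1, 1, 1, 3, 3, 3, 3
1, 1, 2, 2, 3, 3, 3
1, 2, 2, 2, 2, 3, 3
2, 2, 2, 2, 2, 2, 3

21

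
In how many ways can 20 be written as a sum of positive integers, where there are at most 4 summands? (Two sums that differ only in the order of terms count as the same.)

108

There are 108 such partitions.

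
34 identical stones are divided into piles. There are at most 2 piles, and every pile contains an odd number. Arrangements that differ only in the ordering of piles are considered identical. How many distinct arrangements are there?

The partitions of 34 that satisfy the conditions:
33,1
31,3
29,5
27,7
25,9
23,11
21,13
19,15
17,17

9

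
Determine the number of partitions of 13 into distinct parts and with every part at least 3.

6

They are:
13
10 + 3
9 + 4
8 + 5
7 + 6
6 + 4 + 3
Counting gives 6.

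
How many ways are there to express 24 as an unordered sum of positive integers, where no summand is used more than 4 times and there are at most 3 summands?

61

There are too many to list fully; the first 12 (by largest part) are:
24
23,1
22,2
22,1,1
21,3
21,2,1
20,4
20,3,1
20,2,2
19,5
19,4,1
19,3,2
…and 49 more, for 61 total.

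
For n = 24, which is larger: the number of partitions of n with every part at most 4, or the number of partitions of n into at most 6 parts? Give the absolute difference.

363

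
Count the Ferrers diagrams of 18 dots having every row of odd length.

A partial list (first 12 by largest part):
17,1
15,3
15,1,1,1
13,5
13,3,1,1
13,1,1,1,1,1
11,7
11,5,1,1
11,3,3,1
11,3,1,1,1,1
11,1,1,1,1,1,1,1
9,9
…and 34 more, for 46 total.

46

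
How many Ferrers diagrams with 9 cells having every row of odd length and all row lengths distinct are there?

The partitions of 9 that satisfy the conditions:
9
5,3,1

2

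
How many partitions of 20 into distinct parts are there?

A partial list (first 12 by largest part):
20
1+19
2+18
3+17
1+2+17
4+16
1+3+16
5+15
1+4+15
2+3+15
6+14
1+5+14
…and 52 more, for 64 total.

64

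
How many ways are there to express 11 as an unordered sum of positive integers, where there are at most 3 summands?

16

Enumerating:
11
10, 1
9, 2
9, 1, 1
8, 3
8, 2, 1
7, 4
7, 3, 1
7, 2, 2
6, 5
6, 4, 1
6, 3, 2
5, 5, 1
5, 4, 2
5, 3, 3
4, 4, 3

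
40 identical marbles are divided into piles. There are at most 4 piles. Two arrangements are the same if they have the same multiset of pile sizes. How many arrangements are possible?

632

There are 632 such partitions.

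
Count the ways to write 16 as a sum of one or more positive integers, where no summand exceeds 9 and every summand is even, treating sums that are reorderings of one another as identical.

Listing the qualifying partitions of 16:
8, 8
8, 6, 2
8, 4, 4
8, 4, 2, 2
8, 2, 2, 2, 2
6, 6, 4
6, 6, 2, 2
6, 4, 4, 2
6, 4, 2, 2, 2
6, 2, 2, 2, 2, 2
4, 4, 4, 4
4, 4, 4, 2, 2
4, 4, 2, 2, 2, 2
4, 2, 2, 2, 2, 2, 2
2, 2, 2, 2, 2, 2, 2, 2
That's 15 in total.

15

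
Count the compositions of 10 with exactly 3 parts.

A composition of 10 into 3 positive parts is chosen by placing 2 dividers among the 9 gaps between 10 units: C(9,2) = 36.

36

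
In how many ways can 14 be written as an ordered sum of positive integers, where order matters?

8192

Each of the 13 gaps between 14 units is either a break or not: 2^13 = 8192.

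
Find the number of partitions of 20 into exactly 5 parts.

84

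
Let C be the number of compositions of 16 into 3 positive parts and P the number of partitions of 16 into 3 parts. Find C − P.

Compositions: C(15,2) = 105.
Unordered (partitions into 3 parts): 21.
Difference: 105 − 21 = 84.

84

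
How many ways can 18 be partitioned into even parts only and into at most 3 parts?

12

Enumerating:
18
2,16
4,14
2,2,14
6,12
2,4,12
8,10
2,6,10
4,4,10
2,8,8
4,6,8
6,6,6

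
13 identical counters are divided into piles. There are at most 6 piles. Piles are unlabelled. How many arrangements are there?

71

There are 71 such partitions.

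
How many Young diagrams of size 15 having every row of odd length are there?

A partial list (first 12 by largest part):
15
13,1,1
11,3,1
11,1,1,1,1
9,5,1
9,3,3
9,3,1,1,1
9,1,1,1,1,1,1
7,7,1
7,5,3
7,5,1,1,1
7,3,3,1,1
…and 15 more, for 27 total.

27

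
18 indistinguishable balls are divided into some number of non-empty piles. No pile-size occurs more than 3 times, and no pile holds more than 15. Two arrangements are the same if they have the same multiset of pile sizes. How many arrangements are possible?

204

A full systematic count gives 204.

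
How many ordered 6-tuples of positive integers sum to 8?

By stars and bars with positive parts, the count is C(7,5) = 21.

21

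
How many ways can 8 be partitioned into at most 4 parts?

15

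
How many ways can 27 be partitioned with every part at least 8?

10

Enumerating:
27
8+19
9+18
10+17
11+16
12+15
13+14
8+8+11
8+9+10
9+9+9
Counting gives 10.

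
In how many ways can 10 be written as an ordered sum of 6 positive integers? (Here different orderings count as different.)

126

A composition of 10 into 6 positive parts is chosen by placing 5 dividers among the 9 gaps between 10 units: C(9,5) = 126.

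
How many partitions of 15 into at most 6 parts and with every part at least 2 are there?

40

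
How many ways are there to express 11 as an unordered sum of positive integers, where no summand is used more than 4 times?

A partial list (first 12 by largest part):
11
10 + 1
9 + 2
9 + 1 + 1
8 + 3
8 + 2 + 1
8 + 1 + 1 + 1
7 + 4
7 + 3 + 1
7 + 2 + 2
7 + 2 + 1 + 1
7 + 1 + 1 + 1 + 1
…and 32 more, for 44 total.

44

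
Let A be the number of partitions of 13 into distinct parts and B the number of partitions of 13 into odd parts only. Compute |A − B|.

Partitions of 13 into distinct parts: 18.
Partitions of 13 into odd parts only: 18.
|18 − 18| = 0.

0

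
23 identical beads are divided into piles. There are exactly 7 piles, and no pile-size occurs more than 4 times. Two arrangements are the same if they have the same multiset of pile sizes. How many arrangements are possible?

Systematic enumeration (by largest part, then next-largest, …) yields 144.

144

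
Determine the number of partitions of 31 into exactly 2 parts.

15

Enumerating:
30+1
29+2
28+3
27+4
26+5
25+6
24+7
23+8
22+9
21+10
20+11
19+12
18+13
17+14
16+15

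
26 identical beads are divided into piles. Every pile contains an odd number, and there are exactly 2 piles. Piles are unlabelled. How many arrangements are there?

7

Enumerating:
25, 1
23, 3
21, 5
19, 7
17, 9
15, 11
13, 13
Counting gives 7.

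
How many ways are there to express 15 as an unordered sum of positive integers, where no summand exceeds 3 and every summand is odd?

6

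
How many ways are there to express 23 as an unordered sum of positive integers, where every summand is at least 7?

Listing the qualifying partitions of 23:
23
16 + 7
15 + 8
14 + 9
13 + 10
12 + 11
9 + 7 + 7
8 + 8 + 7

8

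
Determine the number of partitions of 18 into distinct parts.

46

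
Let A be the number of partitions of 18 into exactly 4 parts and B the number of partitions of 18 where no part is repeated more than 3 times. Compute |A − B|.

Partitions of 18 into exactly 4 parts: 47.
Partitions of 18 where no part is repeated more than 3 times: 208.
|47 − 208| = 161.

161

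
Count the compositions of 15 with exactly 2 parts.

14

A composition of 15 into 2 positive parts is chosen by placing 1 dividers among the 14 gaps between 15 units: C(14,1) = 14.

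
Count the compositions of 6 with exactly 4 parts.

10

Place 3 bars in the 5 internal gaps of a row of 6 dots: C(5,3) = 10.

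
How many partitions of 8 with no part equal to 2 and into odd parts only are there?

Listing the qualifying partitions of 8:
7, 1
5, 3
5, 1, 1, 1
3, 3, 1, 1
3, 1, 1, 1, 1, 1
1, 1, 1, 1, 1, 1, 1, 1

6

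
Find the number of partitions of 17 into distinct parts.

38

There are too many to list fully; the first 12 (by largest part) are:
17
16,1
15,2
14,3
14,2,1
13,4
13,3,1
12,5
12,4,1
12,3,2
11,6
11,5,1
…and 26 more, for 38 total.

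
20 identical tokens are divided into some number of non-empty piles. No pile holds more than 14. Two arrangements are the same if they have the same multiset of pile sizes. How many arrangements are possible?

608

Enumerating by decreasing first part gives 608 partitions in all.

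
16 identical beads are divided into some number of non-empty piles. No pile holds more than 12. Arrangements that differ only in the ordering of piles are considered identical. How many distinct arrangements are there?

224

Counting exhaustively, 224 partitions satisfy the conditions.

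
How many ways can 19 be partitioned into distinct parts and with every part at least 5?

7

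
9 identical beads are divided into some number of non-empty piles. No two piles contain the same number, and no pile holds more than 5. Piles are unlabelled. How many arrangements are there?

3

The partitions of 9 that satisfy the conditions:
5 + 4
5 + 3 + 1
4 + 3 + 2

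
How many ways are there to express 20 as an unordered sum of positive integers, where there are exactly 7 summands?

82

Counting exhaustively, 82 partitions satisfy the conditions.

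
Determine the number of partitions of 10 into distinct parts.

10

They are:
10
1 + 9
2 + 8
3 + 7
1 + 2 + 7
4 + 6
1 + 3 + 6
1 + 4 + 5
2 + 3 + 5
1 + 2 + 3 + 4
Counting gives 10.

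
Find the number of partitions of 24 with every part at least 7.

10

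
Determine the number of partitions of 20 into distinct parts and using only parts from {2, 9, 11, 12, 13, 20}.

The partitions of 20 that satisfy the conditions:
20
11+9

2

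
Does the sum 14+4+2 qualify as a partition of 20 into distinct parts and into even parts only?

Yes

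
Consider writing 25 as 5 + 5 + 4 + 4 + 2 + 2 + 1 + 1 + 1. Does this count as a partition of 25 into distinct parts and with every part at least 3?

The parts sum to 25, and the condition 'all summands are distinct' is violated.

No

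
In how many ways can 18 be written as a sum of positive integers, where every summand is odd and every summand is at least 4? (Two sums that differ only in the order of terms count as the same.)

The partitions of 18 that satisfy the conditions:
13,5
11,7
9,9
That's 3 in total.

3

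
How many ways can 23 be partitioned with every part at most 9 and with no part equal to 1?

155

Direct enumeration gives 155 partitions.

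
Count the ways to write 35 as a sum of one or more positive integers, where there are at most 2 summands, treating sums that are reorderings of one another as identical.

18

They are:
35
34+1
33+2
32+3
31+4
30+5
29+6
28+7
27+8
26+9
25+10
24+11
23+12
22+13
21+14
20+15
19+16
18+17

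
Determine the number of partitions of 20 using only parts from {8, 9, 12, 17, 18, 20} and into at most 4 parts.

2

The partitions of 20 that satisfy the conditions:
20
12+8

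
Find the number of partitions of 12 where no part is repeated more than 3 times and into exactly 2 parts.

6

The partitions of 12 that satisfy the conditions:
11,1
10,2
9,3
8,4
7,5
6,6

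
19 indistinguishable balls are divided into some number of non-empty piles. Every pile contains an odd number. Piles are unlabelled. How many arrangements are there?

54

A partial list (first 12 by largest part):
19
17 + 1 + 1
15 + 3 + 1
15 + 1 + 1 + 1 + 1
13 + 5 + 1
13 + 3 + 3
13 + 3 + 1 + 1 + 1
13 + 1 + 1 + 1 + 1 + 1 + 1
11 + 7 + 1
11 + 5 + 3
11 + 5 + 1 + 1 + 1
11 + 3 + 3 + 1 + 1
…and 42 more, for 54 total.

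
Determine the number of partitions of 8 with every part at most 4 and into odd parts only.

Listing the qualifying partitions of 8:
1+1+3+3
1+1+1+1+1+3
1+1+1+1+1+1+1+1
That's 3 in total.

3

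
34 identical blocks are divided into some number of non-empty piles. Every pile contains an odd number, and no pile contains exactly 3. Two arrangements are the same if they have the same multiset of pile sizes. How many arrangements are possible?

Systematic enumeration (by largest part, then next-largest, …) yields 172.

172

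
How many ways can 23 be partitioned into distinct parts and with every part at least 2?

There are too many to list fully; the first 12 (by largest part) are:
23
21 + 2
20 + 3
19 + 4
18 + 5
18 + 3 + 2
17 + 6
17 + 4 + 2
16 + 7
16 + 5 + 2
16 + 4 + 3
15 + 8
…and 44 more, for 56 total.

56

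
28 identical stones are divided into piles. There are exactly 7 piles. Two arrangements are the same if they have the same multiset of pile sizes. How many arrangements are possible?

436

Systematic enumeration (by largest part, then next-largest, …) yields 436.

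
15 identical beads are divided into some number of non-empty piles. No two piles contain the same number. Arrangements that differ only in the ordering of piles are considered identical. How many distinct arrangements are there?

There are too many to list fully; the first 12 (by largest part) are:
15
1 + 14
2 + 13
3 + 12
1 + 2 + 12
4 + 11
1 + 3 + 11
5 + 10
1 + 4 + 10
2 + 3 + 10
6 + 9
1 + 5 + 9
…and 15 more, for 27 total.

27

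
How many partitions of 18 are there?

Enumerating by decreasing first part gives 385 partitions in all.

385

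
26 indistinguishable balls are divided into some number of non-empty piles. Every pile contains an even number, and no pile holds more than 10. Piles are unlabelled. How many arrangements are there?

57

There are too many to list fully; the first 12 (by largest part) are:
10+10+6
10+10+4+2
10+10+2+2+2
10+8+8
10+8+6+2
10+8+4+4
10+8+4+2+2
10+8+2+2+2+2
10+6+6+4
10+6+6+2+2
10+6+4+4+2
10+6+4+2+2+2
…and 45 more, for 57 total.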